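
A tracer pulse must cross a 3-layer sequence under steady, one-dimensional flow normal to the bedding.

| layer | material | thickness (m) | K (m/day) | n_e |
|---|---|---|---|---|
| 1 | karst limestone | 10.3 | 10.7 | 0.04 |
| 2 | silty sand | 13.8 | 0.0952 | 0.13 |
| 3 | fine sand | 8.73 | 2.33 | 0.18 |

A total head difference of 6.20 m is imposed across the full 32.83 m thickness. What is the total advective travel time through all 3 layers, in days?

91.2

With flow normal to the layers, continuity requires the same specific discharge q through every layer.
Σ(b_i/K_i) = 10.3/10.7 + 13.8/0.0952 + 8.73/2.33 = 149.7 d.
q = Δh / Σ(b_i/K_i) = 6.20 / 149.7 = 0.04143 m/day.
In each layer the seepage velocity is v_i = q/n_i, so the layer transit time is t_i = b_i·n_i / q:
  layer 1 (karst limestone): t_1 = 10.3 × 0.04 / 0.04143 = 9.946 d
  layer 2 (silty sand): t_2 = 13.8 × 0.13 / 0.04143 = 43.31 d
  layer 3 (fine sand): t_3 = 8.73 × 0.18 / 0.04143 = 37.93 d
Total t = Σ t_i = 91.19 days.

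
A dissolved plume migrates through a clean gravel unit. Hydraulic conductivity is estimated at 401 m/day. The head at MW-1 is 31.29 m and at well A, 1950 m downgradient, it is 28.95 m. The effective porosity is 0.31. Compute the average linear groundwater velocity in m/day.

Hydraulic gradient i = (31.29 − 28.95) / 1950 = 2.34 / 1950 = 0.001200.
Darcy flux q = K · i = 401.0 × 0.001200 = 0.4812 m/day.
Seepage velocity v = q / n_e = 0.4812 / 0.31 = 1.552 m/day.

1.55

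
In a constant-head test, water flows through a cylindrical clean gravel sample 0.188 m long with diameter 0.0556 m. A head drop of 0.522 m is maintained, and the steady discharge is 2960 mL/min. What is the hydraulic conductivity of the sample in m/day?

Cross-sectional area A = π·(d/2)² = π × (0.0556/2)² = 0.002428 m².
Convert discharge: 2960 mL/min = 4.933e-05 m³/s.
Darcy's law rearranged: K = Q·L / (A·Δh) = 4.933e-05 × 0.188 / (0.002428 × 0.522) = 0.007318 m/s = 632.3 m/day.

632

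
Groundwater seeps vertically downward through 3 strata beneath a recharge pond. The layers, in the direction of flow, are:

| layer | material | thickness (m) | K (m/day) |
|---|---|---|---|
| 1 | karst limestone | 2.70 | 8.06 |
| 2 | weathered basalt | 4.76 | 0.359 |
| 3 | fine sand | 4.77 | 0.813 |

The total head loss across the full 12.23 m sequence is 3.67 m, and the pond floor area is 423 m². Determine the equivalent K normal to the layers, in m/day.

Flow is perpendicular to layering, so the layers act in series and the equivalent K is the thickness-weighted harmonic mean.
Total thickness L = 2.70 + 4.76 + 4.77 = 12.23 m.
Σ(b_i/K_i) = 2.70/8.06 + 4.76/0.359 + 4.77/0.813 = 19.46 d.
K_eq = L / Σ(b_i/K_i) = 12.23 / 19.46 = 0.6284 m/day.

0.628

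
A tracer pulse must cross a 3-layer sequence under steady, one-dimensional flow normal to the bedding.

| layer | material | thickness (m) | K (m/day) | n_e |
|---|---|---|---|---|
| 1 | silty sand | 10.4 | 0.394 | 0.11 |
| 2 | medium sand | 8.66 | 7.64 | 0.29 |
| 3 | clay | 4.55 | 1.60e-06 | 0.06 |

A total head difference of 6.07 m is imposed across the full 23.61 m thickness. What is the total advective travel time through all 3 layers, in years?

With flow normal to the layers, continuity requires the same specific discharge q through every layer.
Σ(b_i/K_i) = 10.4/0.394 + 8.66/7.64 + 4.55/1.60e-06 = 2.844e+06 d.
q = Δh / Σ(b_i/K_i) = 6.07 / 2.844e+06 = 2.134e-06 m/day.
In each layer the seepage velocity is v_i = q/n_i, so the layer transit time is t_i = b_i·n_i / q:
  layer 1 (silty sand): t_1 = 10.4 × 0.11 / 2.134e-06 = 5.360e+05 d
  layer 2 (medium sand): t_2 = 8.66 × 0.29 / 2.134e-06 = 1.177e+06 d
  layer 3 (clay): t_3 = 4.55 × 0.06 / 2.134e-06 = 1.279e+05 d
Total t = Σ t_i = 1.840e+06 days = 5039 years.

5040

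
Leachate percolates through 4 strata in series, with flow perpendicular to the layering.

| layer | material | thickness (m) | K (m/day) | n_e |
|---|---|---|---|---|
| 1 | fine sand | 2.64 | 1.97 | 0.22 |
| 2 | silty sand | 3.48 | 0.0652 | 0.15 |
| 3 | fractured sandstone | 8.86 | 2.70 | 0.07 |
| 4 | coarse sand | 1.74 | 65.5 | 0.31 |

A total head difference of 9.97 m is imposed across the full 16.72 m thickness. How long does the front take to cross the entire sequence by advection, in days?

13.2

With flow normal to the layers, continuity requires the same specific discharge q through every layer.
Σ(b_i/K_i) = 2.64/1.97 + 3.48/0.0652 + 8.86/2.70 + 1.74/65.5 = 58.02 d.
q = Δh / Σ(b_i/K_i) = 9.97 / 58.02 = 0.1718 m/day.
In each layer the seepage velocity is v_i = q/n_i, so the layer transit time is t_i = b_i·n_i / q:
  layer 1 (fine sand): t_1 = 2.64 × 0.22 / 0.1718 = 3.380 d
  layer 2 (silty sand): t_2 = 3.48 × 0.15 / 0.1718 = 3.038 d
  layer 3 (fractured sandstone): t_3 = 8.86 × 0.07 / 0.1718 = 3.609 d
  layer 4 (coarse sand): t_4 = 1.74 × 0.31 / 0.1718 = 3.139 d
Total t = Σ t_i = 13.17 days.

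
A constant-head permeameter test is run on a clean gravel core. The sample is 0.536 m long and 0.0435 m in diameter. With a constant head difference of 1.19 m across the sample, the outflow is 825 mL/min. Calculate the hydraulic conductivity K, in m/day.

Cross-sectional area A = π·(d/2)² = π × (0.0435/2)² = 0.001486 m².
Convert discharge: 825 mL/min = 1.375e-05 m³/s.
Darcy's law rearranged: K = Q·L / (A·Δh) = 1.375e-05 × 0.536 / (0.001486 × 1.19) = 0.004167 m/s = 360.1 m/day.

360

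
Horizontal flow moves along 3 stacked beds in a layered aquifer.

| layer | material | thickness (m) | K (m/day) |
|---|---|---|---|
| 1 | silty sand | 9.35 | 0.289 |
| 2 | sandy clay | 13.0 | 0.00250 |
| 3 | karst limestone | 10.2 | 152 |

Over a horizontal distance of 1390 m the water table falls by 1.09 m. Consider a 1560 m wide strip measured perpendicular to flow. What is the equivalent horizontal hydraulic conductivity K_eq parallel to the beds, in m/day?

47.7

Flow is parallel to layering, so each bed carries its own Darcy discharge and the transmissivities add.
Σ(K_i·b_i) = 0.289×9.35 + 0.00250×13.0 + 152×10.2 = 1553 m²/day.
Total thickness b = 32.55 m, so K_eq = Σ(K_i·b_i)/b = 47.72 m/day.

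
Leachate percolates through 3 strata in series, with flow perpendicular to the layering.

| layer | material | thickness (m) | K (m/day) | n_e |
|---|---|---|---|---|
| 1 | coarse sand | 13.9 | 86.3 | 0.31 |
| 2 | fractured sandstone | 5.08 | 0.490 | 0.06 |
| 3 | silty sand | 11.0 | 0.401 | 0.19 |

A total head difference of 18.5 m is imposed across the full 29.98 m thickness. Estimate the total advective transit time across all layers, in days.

13.8

With flow normal to the layers, continuity requires the same specific discharge q through every layer.
Σ(b_i/K_i) = 13.9/86.3 + 5.08/0.490 + 11.0/0.401 = 37.96 d.
q = Δh / Σ(b_i/K_i) = 18.5 / 37.96 = 0.4874 m/day.
In each layer the seepage velocity is v_i = q/n_i, so the layer transit time is t_i = b_i·n_i / q:
  layer 1 (coarse sand): t_1 = 13.9 × 0.31 / 0.4874 = 8.842 d
  layer 2 (fractured sandstone): t_2 = 5.08 × 0.06 / 0.4874 = 0.6254 d
  layer 3 (silty sand): t_3 = 11.0 × 0.19 / 0.4874 = 4.288 d
Total t = Σ t_i = 13.76 days.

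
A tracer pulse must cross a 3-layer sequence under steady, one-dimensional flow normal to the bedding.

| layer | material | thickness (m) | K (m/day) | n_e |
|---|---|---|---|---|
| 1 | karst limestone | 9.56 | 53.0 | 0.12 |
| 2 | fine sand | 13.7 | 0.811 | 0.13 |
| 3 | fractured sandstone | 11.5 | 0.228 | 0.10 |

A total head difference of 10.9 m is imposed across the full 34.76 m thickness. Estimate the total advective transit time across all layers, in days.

With flow normal to the layers, continuity requires the same specific discharge q through every layer.
Σ(b_i/K_i) = 9.56/53.0 + 13.7/0.811 + 11.5/0.228 = 67.51 d.
q = Δh / Σ(b_i/K_i) = 10.9 / 67.51 = 0.1615 m/day.
In each layer the seepage velocity is v_i = q/n_i, so the layer transit time is t_i = b_i·n_i / q:
  layer 1 (karst limestone): t_1 = 9.56 × 0.12 / 0.1615 = 7.105 d
  layer 2 (fine sand): t_2 = 13.7 × 0.13 / 0.1615 = 11.03 d
  layer 3 (fractured sandstone): t_3 = 11.5 × 0.10 / 0.1615 = 7.123 d
Total t = Σ t_i = 25.26 days.

25.3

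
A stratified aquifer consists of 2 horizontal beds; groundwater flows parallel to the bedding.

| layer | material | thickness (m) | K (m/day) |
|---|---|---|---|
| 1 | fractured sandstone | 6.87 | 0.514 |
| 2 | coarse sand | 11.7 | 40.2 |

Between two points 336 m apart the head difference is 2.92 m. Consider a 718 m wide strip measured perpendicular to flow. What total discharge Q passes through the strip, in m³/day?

2960

Flow is parallel to layering, so each bed carries its own Darcy discharge and the transmissivities add.
Σ(K_i·b_i) = 0.514×6.87 + 40.2×11.7 = 473.9 m²/day.
Hydraulic gradient i = Δh / L = 2.92 / 336 = 0.008690.
Q = Σ(K_i·b_i) · W · i = 473.9 × 718 × 0.008690 = 2957 m³/day.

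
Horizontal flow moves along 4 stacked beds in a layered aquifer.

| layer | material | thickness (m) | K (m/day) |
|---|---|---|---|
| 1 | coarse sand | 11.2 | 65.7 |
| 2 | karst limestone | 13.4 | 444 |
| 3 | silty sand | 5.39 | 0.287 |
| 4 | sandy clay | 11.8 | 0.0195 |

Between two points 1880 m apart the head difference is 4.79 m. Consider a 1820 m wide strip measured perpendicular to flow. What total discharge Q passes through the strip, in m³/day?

31000

Flow is parallel to layering, so each bed carries its own Darcy discharge and the transmissivities add.
Σ(K_i·b_i) = 65.7×11.2 + 444×13.4 + 0.287×5.39 + 0.0195×11.8 = 6687 m²/day.
Hydraulic gradient i = Δh / L = 4.79 / 1880 = 0.002548.
Q = Σ(K_i·b_i) · W · i = 6687 × 1820 × 0.002548 = 31009 m³/day.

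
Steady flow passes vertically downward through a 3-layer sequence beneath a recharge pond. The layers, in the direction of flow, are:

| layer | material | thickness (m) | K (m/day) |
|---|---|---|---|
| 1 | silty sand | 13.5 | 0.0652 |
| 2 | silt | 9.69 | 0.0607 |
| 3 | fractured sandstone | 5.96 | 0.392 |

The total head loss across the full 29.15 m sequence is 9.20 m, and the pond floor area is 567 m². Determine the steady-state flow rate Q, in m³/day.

13.7

Flow is perpendicular to layering, so the layers act in series and the equivalent K is the thickness-weighted harmonic mean.
Total thickness L = 13.5 + 9.69 + 5.96 = 29.15 m.
Σ(b_i/K_i) = 13.5/0.0652 + 9.69/0.0607 + 5.96/0.392 = 381.9 d.
K_eq = L / Σ(b_i/K_i) = 29.15 / 381.9 = 0.07633 m/day.
Q = K_eq · A · (Δh/L) = 0.07633 × 567 × (9.20/29.15) = 13.66 m³/day.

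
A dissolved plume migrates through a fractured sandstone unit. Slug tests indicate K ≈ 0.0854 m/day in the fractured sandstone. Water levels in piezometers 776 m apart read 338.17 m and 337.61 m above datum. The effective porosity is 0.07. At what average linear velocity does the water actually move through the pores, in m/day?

Hydraulic gradient i = (338.17 − 337.61) / 776 = 0.56 / 776 = 0.0007216.
Darcy flux q = K · i = 0.08540 × 0.0007216 = 6.163e-05 m/day.
Seepage velocity v = q / n_e = 6.163e-05 / 0.07 = 0.0008804 m/day.

0.000880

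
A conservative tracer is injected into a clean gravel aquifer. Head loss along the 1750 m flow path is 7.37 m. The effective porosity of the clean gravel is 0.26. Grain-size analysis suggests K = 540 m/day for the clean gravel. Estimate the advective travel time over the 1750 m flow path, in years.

0.548

Hydraulic gradient i = Δh / L = 7.37 / 1750 = 0.004211.
Darcy flux q = K · i = 540.0 × 0.004211 = 2.274 m/day.
Seepage velocity v = q / n_e = 2.274 / 0.26 = 8.747 m/day.
Travel time t = L / v = 1750 / 8.747 = 200.1 days = 0.5478 years.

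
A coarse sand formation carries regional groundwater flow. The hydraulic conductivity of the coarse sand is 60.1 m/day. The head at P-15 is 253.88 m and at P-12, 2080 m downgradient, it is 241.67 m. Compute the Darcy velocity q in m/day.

0.353

Hydraulic gradient i = (253.88 − 241.67) / 2080 = 12.21 / 2080 = 0.005870.
Specific discharge q = K · i = 60.10 × 0.005870 = 0.3528 m/day.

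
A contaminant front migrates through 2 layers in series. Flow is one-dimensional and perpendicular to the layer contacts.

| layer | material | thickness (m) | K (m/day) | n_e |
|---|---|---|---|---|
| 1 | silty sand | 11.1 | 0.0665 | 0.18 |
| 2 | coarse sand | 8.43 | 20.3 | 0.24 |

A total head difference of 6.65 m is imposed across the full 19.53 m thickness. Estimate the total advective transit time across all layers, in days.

101

With flow normal to the layers, continuity requires the same specific discharge q through every layer.
Σ(b_i/K_i) = 11.1/0.0665 + 8.43/20.3 = 167.3 d.
q = Δh / Σ(b_i/K_i) = 6.65 / 167.3 = 0.03974 m/day.
In each layer the seepage velocity is v_i = q/n_i, so the layer transit time is t_i = b_i·n_i / q:
  layer 1 (silty sand): t_1 = 11.1 × 0.18 / 0.03974 = 50.28 d
  layer 2 (coarse sand): t_2 = 8.43 × 0.24 / 0.03974 = 50.91 d
Total t = Σ t_i = 101.2 days.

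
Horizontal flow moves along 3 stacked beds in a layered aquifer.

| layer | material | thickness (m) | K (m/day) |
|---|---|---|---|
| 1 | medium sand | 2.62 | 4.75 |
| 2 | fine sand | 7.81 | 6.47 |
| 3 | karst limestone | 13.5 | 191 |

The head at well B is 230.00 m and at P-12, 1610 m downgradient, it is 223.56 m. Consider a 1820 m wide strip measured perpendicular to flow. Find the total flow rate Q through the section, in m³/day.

Flow is parallel to layering, so each bed carries its own Darcy discharge and the transmissivities add.
Σ(K_i·b_i) = 4.75×2.62 + 6.47×7.81 + 191×13.5 = 2641 m²/day.
Hydraulic gradient i = (230.00 − 223.56) / 1610 = 6.44 / 1610 = 0.004000.
Q = Σ(K_i·b_i) · W · i = 2641 × 1820 × 0.004000 = 19230 m³/day.

19200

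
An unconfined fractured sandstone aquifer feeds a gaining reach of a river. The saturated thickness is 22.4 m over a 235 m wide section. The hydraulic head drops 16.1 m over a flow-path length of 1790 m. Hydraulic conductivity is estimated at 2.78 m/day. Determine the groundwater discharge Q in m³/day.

Cross-sectional area A = 235 × 22.4 = 5264 m².
Hydraulic gradient i = Δh / L = 16.1 / 1790 = 0.008994.
Darcy's law: Q = K · A · i = 2.780 × 5264 × 0.008994 = 131.6 m³/day.

132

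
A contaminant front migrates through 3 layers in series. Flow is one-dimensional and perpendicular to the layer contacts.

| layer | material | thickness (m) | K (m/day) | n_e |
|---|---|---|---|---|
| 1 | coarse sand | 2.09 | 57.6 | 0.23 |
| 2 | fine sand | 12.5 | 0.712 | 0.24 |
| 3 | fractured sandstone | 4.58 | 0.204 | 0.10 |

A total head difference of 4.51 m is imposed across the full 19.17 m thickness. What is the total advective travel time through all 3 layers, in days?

With flow normal to the layers, continuity requires the same specific discharge q through every layer.
Σ(b_i/K_i) = 2.09/57.6 + 12.5/0.712 + 4.58/0.204 = 40.04 d.
q = Δh / Σ(b_i/K_i) = 4.51 / 40.04 = 0.1126 m/day.
In each layer the seepage velocity is v_i = q/n_i, so the layer transit time is t_i = b_i·n_i / q:
  layer 1 (coarse sand): t_1 = 2.09 × 0.23 / 0.1126 = 4.268 d
  layer 2 (fine sand): t_2 = 12.5 × 0.24 / 0.1126 = 26.64 d
  layer 3 (fractured sandstone): t_3 = 4.58 × 0.10 / 0.1126 = 4.066 d
Total t = Σ t_i = 34.97 days.

35.0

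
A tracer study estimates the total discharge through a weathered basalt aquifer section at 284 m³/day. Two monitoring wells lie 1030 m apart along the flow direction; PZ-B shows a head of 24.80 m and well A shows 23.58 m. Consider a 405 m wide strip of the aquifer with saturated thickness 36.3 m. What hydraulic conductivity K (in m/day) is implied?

16.3

Cross-sectional area A = 405 × 36.3 = 14701 m².
Hydraulic gradient i = (24.80 − 23.58) / 1030 = 1.22 / 1030 = 0.001184.
From Q = K·A·i, K = Q / (A·i) = 284 / (14701 × 0.001184) = 16.31 m/day.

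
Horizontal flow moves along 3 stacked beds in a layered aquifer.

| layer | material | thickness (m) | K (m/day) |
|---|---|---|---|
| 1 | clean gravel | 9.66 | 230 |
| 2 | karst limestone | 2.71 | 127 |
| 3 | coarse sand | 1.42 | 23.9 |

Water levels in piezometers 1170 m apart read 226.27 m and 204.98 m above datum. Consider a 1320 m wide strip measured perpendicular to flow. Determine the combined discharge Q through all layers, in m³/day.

62400

Flow is parallel to layering, so each bed carries its own Darcy discharge and the transmissivities add.
Σ(K_i·b_i) = 230×9.66 + 127×2.71 + 23.9×1.42 = 2600 m²/day.
Hydraulic gradient i = (226.27 − 204.98) / 1170 = 21.29 / 1170 = 0.01820.
Q = Σ(K_i·b_i) · W · i = 2600 × 1320 × 0.01820 = 62448 m³/day.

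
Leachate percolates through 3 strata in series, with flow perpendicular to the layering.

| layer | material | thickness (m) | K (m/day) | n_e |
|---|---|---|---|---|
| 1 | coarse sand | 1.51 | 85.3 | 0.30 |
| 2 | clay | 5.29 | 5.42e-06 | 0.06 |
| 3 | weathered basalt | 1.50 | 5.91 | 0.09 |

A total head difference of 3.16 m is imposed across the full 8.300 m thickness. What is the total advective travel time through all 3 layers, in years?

With flow normal to the layers, continuity requires the same specific discharge q through every layer.
Σ(b_i/K_i) = 1.51/85.3 + 5.29/5.42e-06 + 1.50/5.91 = 9.760e+05 d.
q = Δh / Σ(b_i/K_i) = 3.16 / 9.760e+05 = 3.238e-06 m/day.
In each layer the seepage velocity is v_i = q/n_i, so the layer transit time is t_i = b_i·n_i / q:
  layer 1 (coarse sand): t_1 = 1.51 × 0.30 / 3.238e-06 = 1.399e+05 d
  layer 2 (clay): t_2 = 5.29 × 0.06 / 3.238e-06 = 98034 d
  layer 3 (weathered basalt): t_3 = 1.50 × 0.09 / 3.238e-06 = 41697 d
Total t = Σ t_i = 2.796e+05 days = 765.6 years.

766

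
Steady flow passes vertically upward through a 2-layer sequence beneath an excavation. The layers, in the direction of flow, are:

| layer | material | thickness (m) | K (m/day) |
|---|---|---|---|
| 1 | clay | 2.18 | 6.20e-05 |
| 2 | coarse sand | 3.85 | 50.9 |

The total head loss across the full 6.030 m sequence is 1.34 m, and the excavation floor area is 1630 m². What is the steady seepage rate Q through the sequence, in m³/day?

0.0621

Flow is perpendicular to layering, so the layers act in series and the equivalent K is the thickness-weighted harmonic mean.
Total thickness L = 2.18 + 3.85 = 6.030 m.
Σ(b_i/K_i) = 2.18/6.20e-05 + 3.85/50.9 = 35161 d.
K_eq = L / Σ(b_i/K_i) = 6.030 / 35161 = 0.0001715 m/day.
Q = K_eq · A · (Δh/L) = 0.0001715 × 1630 × (1.34/6.030) = 0.06212 m³/day.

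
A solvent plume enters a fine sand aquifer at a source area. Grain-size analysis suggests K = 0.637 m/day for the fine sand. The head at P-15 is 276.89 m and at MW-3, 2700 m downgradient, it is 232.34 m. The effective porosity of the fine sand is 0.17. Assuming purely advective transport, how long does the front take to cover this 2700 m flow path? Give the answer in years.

Hydraulic gradient i = (276.89 − 232.34) / 2700 = 44.55 / 2700 = 0.01650.
Darcy flux q = K · i = 0.6370 × 0.01650 = 0.01051 m/day.
Seepage velocity v = q / n_e = 0.01051 / 0.17 = 0.06183 m/day.
Travel time t = L / v = 2700 / 0.06183 = 43671 days = 119.6 years.

120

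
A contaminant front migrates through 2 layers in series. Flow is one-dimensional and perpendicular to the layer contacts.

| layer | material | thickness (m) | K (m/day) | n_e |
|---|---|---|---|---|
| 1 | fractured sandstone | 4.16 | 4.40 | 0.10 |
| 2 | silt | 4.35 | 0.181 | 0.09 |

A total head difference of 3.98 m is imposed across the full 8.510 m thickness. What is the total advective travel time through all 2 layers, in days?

5.07

With flow normal to the layers, continuity requires the same specific discharge q through every layer.
Σ(b_i/K_i) = 4.16/4.40 + 4.35/0.181 = 24.98 d.
q = Δh / Σ(b_i/K_i) = 3.98 / 24.98 = 0.1593 m/day.
In each layer the seepage velocity is v_i = q/n_i, so the layer transit time is t_i = b_i·n_i / q:
  layer 1 (fractured sandstone): t_1 = 4.16 × 0.10 / 0.1593 = 2.611 d
  layer 2 (silt): t_2 = 4.35 × 0.09 / 0.1593 = 2.457 d
Total t = Σ t_i = 5.068 days.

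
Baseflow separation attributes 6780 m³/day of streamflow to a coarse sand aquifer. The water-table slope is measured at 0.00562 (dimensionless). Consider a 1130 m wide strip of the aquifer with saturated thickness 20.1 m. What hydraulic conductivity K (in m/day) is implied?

53.1

Cross-sectional area A = 1130 × 20.1 = 22713 m².
Hydraulic gradient i = 0.00562.
From Q = K·A·i, K = Q / (A·i) = 6780 / (22713 × 0.005620) = 53.12 m/day.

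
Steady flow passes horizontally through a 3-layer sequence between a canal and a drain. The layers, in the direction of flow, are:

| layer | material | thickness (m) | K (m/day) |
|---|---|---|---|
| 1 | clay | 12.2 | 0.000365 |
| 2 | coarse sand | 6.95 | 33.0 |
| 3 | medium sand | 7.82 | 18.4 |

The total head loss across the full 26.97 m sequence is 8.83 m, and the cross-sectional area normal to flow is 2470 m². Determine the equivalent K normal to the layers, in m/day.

Flow is perpendicular to layering, so the layers act in series and the equivalent K is the thickness-weighted harmonic mean.
Total thickness L = 12.2 + 6.95 + 7.82 = 26.97 m.
Σ(b_i/K_i) = 12.2/0.000365 + 6.95/33.0 + 7.82/18.4 = 33425 d.
K_eq = L / Σ(b_i/K_i) = 26.97 / 33425 = 0.0008069 m/day.

0.000807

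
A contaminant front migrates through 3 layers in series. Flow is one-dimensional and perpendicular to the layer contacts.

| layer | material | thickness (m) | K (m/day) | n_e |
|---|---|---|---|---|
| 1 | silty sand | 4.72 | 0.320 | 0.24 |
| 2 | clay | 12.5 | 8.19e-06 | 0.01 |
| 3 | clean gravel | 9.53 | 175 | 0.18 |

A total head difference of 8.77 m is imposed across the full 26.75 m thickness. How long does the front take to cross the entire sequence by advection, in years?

1420

With flow normal to the layers, continuity requires the same specific discharge q through every layer.
Σ(b_i/K_i) = 4.72/0.320 + 12.5/8.19e-06 + 9.53/175 = 1.526e+06 d.
q = Δh / Σ(b_i/K_i) = 8.77 / 1.526e+06 = 5.746e-06 m/day.
In each layer the seepage velocity is v_i = q/n_i, so the layer transit time is t_i = b_i·n_i / q:
  layer 1 (silty sand): t_1 = 4.72 × 0.24 / 5.746e-06 = 1.971e+05 d
  layer 2 (clay): t_2 = 12.5 × 0.01 / 5.746e-06 = 21754 d
  layer 3 (clean gravel): t_3 = 9.53 × 0.18 / 5.746e-06 = 2.985e+05 d
Total t = Σ t_i = 5.174e+05 days = 1417 years.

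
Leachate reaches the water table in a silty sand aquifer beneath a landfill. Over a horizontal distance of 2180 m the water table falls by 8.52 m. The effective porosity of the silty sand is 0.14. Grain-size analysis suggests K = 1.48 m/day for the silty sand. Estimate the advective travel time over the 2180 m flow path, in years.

Hydraulic gradient i = Δh / L = 8.52 / 2180 = 0.003908.
Darcy flux q = K · i = 1.480 × 0.003908 = 0.005784 m/day.
Seepage velocity v = q / n_e = 0.005784 / 0.14 = 0.04132 m/day.
Travel time t = L / v = 2180 / 0.04132 = 52764 days = 144.5 years.

144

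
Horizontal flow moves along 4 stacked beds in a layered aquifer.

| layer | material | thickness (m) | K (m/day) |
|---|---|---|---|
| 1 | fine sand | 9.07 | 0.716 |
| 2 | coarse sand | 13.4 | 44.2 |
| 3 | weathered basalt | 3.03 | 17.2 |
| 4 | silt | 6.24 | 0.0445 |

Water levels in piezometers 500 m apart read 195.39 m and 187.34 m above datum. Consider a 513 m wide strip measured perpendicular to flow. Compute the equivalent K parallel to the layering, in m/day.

20.5

Flow is parallel to layering, so each bed carries its own Darcy discharge and the transmissivities add.
Σ(K_i·b_i) = 0.716×9.07 + 44.2×13.4 + 17.2×3.03 + 0.0445×6.24 = 651.2 m²/day.
Total thickness b = 31.74 m, so K_eq = Σ(K_i·b_i)/b = 20.52 m/day.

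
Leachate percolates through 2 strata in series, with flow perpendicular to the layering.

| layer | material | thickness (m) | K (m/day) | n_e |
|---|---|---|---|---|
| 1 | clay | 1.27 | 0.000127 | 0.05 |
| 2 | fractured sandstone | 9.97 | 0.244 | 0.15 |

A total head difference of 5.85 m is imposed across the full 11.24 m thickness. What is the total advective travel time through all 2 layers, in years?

With flow normal to the layers, continuity requires the same specific discharge q through every layer.
Σ(b_i/K_i) = 1.27/0.000127 + 9.97/0.244 = 10041 d.
q = Δh / Σ(b_i/K_i) = 5.85 / 10041 = 0.0005826 m/day.
In each layer the seepage velocity is v_i = q/n_i, so the layer transit time is t_i = b_i·n_i / q:
  layer 1 (clay): t_1 = 1.27 × 0.05 / 0.0005826 = 109.0 d
  layer 2 (fractured sandstone): t_2 = 9.97 × 0.15 / 0.0005826 = 2567 d
Total t = Σ t_i = 2676 days = 7.326 years.

7.33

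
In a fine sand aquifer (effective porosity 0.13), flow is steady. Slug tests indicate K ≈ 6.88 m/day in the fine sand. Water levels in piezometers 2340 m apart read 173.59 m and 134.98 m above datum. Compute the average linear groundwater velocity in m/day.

Hydraulic gradient i = (173.59 − 134.98) / 2340 = 38.61 / 2340 = 0.01650.
Darcy flux q = K · i = 6.880 × 0.01650 = 0.1135 m/day.
Seepage velocity v = q / n_e = 0.1135 / 0.13 = 0.8732 m/day.

0.873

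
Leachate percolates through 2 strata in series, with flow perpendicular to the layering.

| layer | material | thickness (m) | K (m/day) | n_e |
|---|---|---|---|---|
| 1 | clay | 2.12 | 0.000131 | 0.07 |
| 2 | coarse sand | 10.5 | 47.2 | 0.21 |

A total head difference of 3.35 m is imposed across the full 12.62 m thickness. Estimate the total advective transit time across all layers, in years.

31.1

With flow normal to the layers, continuity requires the same specific discharge q through every layer.
Σ(b_i/K_i) = 2.12/0.000131 + 10.5/47.2 = 16183 d.
q = Δh / Σ(b_i/K_i) = 3.35 / 16183 = 0.0002070 m/day.
In each layer the seepage velocity is v_i = q/n_i, so the layer transit time is t_i = b_i·n_i / q:
  layer 1 (clay): t_1 = 2.12 × 0.07 / 0.0002070 = 716.9 d
  layer 2 (coarse sand): t_2 = 10.5 × 0.21 / 0.0002070 = 10652 d
Total t = Σ t_i = 11369 days = 31.13 years.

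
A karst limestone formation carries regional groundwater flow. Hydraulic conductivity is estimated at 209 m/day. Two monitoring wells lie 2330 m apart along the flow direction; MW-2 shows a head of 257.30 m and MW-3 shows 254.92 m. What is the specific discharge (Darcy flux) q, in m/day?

Hydraulic gradient i = (257.30 − 254.92) / 2330 = 2.38 / 2330 = 0.001021.
Specific discharge q = K · i = 209.0 × 0.001021 = 0.2135 m/day.

0.213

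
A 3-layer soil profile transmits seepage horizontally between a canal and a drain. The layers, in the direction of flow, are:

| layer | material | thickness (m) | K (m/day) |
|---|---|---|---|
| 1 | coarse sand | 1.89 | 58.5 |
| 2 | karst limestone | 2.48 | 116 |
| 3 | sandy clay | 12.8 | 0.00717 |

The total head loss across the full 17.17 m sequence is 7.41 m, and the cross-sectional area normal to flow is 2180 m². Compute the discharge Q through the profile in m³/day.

Flow is perpendicular to layering, so the layers act in series and the equivalent K is the thickness-weighted harmonic mean.
Total thickness L = 1.89 + 2.48 + 12.8 = 17.17 m.
Σ(b_i/K_i) = 1.89/58.5 + 2.48/116 + 12.8/0.00717 = 1785 d.
K_eq = L / Σ(b_i/K_i) = 17.17 / 1785 = 0.009618 m/day.
Q = K_eq · A · (Δh/L) = 0.009618 × 2180 × (7.41/17.17) = 9.048 m³/day.

9.05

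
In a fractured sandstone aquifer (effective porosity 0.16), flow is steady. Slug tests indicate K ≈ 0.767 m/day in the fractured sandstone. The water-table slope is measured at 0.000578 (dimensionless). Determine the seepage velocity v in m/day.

0.00277

Hydraulic gradient i = 0.000578.
Darcy flux q = K · i = 0.7670 × 0.0005780 = 0.0004433 m/day.
Seepage velocity v = q / n_e = 0.0004433 / 0.16 = 0.002771 m/day.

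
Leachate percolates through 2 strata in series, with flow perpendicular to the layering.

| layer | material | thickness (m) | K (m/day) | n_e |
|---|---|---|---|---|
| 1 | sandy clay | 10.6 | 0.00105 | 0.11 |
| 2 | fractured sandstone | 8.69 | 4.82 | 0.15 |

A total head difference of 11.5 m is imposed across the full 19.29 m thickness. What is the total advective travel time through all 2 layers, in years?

With flow normal to the layers, continuity requires the same specific discharge q through every layer.
Σ(b_i/K_i) = 10.6/0.00105 + 8.69/4.82 = 10097 d.
q = Δh / Σ(b_i/K_i) = 11.5 / 10097 = 0.001139 m/day.
In each layer the seepage velocity is v_i = q/n_i, so the layer transit time is t_i = b_i·n_i / q:
  layer 1 (sandy clay): t_1 = 10.6 × 0.11 / 0.001139 = 1024 d
  layer 2 (fractured sandstone): t_2 = 8.69 × 0.15 / 0.001139 = 1144 d
Total t = Σ t_i = 2168 days = 5.936 years.

5.94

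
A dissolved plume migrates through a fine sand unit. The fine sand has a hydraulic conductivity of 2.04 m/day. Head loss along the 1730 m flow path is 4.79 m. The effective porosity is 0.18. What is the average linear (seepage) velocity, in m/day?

0.0314

Hydraulic gradient i = Δh / L = 4.79 / 1730 = 0.002769.
Darcy flux q = K · i = 2.040 × 0.002769 = 0.005648 m/day.
Seepage velocity v = q / n_e = 0.005648 / 0.18 = 0.03138 m/day.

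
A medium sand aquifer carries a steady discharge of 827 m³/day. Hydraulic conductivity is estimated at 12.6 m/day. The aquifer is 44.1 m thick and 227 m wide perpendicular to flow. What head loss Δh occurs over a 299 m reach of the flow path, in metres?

Cross-sectional area A = 227 × 44.1 = 10011 m².
From Q = K·A·i, i = Q / (K·A) = 827 / (12.60 × 10011) = 0.006556.
Head loss Δh = i · L = 0.006556 × 299 = 1.960 m.

1.96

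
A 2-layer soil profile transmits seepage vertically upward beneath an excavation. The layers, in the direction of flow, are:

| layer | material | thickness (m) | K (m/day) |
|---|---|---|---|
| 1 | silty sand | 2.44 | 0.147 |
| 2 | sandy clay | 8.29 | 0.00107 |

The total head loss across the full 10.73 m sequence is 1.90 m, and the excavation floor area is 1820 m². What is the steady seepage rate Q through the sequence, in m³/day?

0.445

Flow is perpendicular to layering, so the layers act in series and the equivalent K is the thickness-weighted harmonic mean.
Total thickness L = 2.44 + 8.29 = 10.73 m.
Σ(b_i/K_i) = 2.44/0.147 + 8.29/0.00107 = 7764 d.
K_eq = L / Σ(b_i/K_i) = 10.73 / 7764 = 0.001382 m/day.
Q = K_eq · A · (Δh/L) = 0.001382 × 1820 × (1.90/10.73) = 0.4454 m³/day.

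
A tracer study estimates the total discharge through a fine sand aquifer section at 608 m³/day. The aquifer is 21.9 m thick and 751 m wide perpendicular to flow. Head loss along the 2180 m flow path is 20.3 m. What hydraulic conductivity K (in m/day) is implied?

3.97

Cross-sectional area A = 751 × 21.9 = 16447 m².
Hydraulic gradient i = Δh / L = 20.3 / 2180 = 0.009312.
From Q = K·A·i, K = Q / (A·i) = 608 / (16447 × 0.009312) = 3.970 m/day.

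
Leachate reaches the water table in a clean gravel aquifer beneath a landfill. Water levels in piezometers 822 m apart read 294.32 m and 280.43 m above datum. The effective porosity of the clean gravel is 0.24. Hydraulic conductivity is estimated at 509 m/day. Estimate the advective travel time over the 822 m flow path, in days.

Hydraulic gradient i = (294.32 − 280.43) / 822 = 13.89 / 822 = 0.01690.
Darcy flux q = K · i = 509.0 × 0.01690 = 8.601 m/day.
Seepage velocity v = q / n_e = 8.601 / 0.24 = 35.84 m/day.
Travel time t = L / v = 822 / 35.84 = 22.94 days.

22.9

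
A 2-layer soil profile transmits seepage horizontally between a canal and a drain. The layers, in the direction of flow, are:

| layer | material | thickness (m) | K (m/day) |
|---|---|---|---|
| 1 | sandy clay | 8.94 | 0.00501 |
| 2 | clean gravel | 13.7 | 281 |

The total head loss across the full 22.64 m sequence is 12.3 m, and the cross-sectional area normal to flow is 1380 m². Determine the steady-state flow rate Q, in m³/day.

9.51

Flow is perpendicular to layering, so the layers act in series and the equivalent K is the thickness-weighted harmonic mean.
Total thickness L = 8.94 + 13.7 = 22.64 m.
Σ(b_i/K_i) = 8.94/0.00501 + 13.7/281 = 1784 d.
K_eq = L / Σ(b_i/K_i) = 22.64 / 1784 = 0.01269 m/day.
Q = K_eq · A · (Δh/L) = 0.01269 × 1380 × (12.3/22.64) = 9.512 m³/day.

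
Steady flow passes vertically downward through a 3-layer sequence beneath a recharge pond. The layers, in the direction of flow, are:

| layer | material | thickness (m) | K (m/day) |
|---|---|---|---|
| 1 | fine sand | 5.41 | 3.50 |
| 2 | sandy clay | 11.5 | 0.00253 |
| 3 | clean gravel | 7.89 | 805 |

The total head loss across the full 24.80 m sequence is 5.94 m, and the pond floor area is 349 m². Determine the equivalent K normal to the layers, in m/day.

0.00545

Flow is perpendicular to layering, so the layers act in series and the equivalent K is the thickness-weighted harmonic mean.
Total thickness L = 5.41 + 11.5 + 7.89 = 24.80 m.
Σ(b_i/K_i) = 5.41/3.50 + 11.5/0.00253 + 7.89/805 = 4547 d.
K_eq = L / Σ(b_i/K_i) = 24.80 / 4547 = 0.005454 m/day.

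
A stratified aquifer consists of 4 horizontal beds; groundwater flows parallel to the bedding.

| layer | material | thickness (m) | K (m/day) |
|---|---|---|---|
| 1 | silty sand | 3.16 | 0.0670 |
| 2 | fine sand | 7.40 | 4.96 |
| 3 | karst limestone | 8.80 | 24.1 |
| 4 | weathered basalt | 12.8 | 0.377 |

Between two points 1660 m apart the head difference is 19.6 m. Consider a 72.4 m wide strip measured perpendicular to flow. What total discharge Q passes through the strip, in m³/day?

217

Flow is parallel to layering, so each bed carries its own Darcy discharge and the transmissivities add.
Σ(K_i·b_i) = 0.0670×3.16 + 4.96×7.40 + 24.1×8.80 + 0.377×12.8 = 253.8 m²/day.
Hydraulic gradient i = Δh / L = 19.6 / 1660 = 0.01181.
Q = Σ(K_i·b_i) · W · i = 253.8 × 72.4 × 0.01181 = 217.0 m³/day.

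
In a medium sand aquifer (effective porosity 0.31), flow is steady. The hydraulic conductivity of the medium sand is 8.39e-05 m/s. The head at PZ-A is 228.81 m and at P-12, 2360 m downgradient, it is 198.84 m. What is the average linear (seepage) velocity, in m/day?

Convert K: 8.39e-05 m/s × 86400 = 7.249 m/day.
Hydraulic gradient i = (228.81 − 198.84) / 2360 = 29.97 / 2360 = 0.01270.
Darcy flux q = K · i = 7.249 × 0.01270 = 0.09206 m/day.
Seepage velocity v = q / n_e = 0.09206 / 0.31 = 0.2970 m/day.

0.297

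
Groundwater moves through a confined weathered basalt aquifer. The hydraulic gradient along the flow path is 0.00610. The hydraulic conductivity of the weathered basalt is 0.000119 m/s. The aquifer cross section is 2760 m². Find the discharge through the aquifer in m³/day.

Convert K: 0.000119 m/s × 86400 = 10.28 m/day.
Hydraulic gradient i = 0.00610.
Darcy's law: Q = K · A · i = 10.28 × 2760 × 0.006100 = 173.1 m³/day.

173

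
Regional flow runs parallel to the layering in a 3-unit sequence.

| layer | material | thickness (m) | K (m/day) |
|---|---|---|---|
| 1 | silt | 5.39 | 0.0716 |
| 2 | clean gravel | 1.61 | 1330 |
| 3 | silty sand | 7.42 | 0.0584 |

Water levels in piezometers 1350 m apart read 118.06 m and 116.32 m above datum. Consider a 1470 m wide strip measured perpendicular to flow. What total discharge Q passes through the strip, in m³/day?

4060

Flow is parallel to layering, so each bed carries its own Darcy discharge and the transmissivities add.
Σ(K_i·b_i) = 0.0716×5.39 + 1330×1.61 + 0.0584×7.42 = 2142 m²/day.
Hydraulic gradient i = (118.06 − 116.32) / 1350 = 1.74 / 1350 = 0.001289.
Q = Σ(K_i·b_i) · W · i = 2142 × 1470 × 0.001289 = 4059 m³/day.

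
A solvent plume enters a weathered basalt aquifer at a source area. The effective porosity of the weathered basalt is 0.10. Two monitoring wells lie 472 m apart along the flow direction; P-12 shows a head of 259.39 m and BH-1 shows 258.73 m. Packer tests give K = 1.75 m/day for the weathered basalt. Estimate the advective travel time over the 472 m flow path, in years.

Hydraulic gradient i = (259.39 − 258.73) / 472 = 0.66 / 472 = 0.001398.
Darcy flux q = K · i = 1.750 × 0.001398 = 0.002447 m/day.
Seepage velocity v = q / n_e = 0.002447 / 0.10 = 0.02447 m/day.
Travel time t = L / v = 472 / 0.02447 = 19289 days = 52.81 years.

52.8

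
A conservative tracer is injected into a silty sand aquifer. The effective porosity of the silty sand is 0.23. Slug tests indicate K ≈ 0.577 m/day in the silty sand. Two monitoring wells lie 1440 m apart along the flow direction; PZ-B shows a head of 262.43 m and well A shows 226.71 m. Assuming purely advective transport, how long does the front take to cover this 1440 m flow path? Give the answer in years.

Hydraulic gradient i = (262.43 − 226.71) / 1440 = 35.72 / 1440 = 0.02481.
Darcy flux q = K · i = 0.5770 × 0.02481 = 0.01431 m/day.
Seepage velocity v = q / n_e = 0.01431 / 0.23 = 0.06223 m/day.
Travel time t = L / v = 1440 / 0.06223 = 23140 days = 63.35 years.

63.4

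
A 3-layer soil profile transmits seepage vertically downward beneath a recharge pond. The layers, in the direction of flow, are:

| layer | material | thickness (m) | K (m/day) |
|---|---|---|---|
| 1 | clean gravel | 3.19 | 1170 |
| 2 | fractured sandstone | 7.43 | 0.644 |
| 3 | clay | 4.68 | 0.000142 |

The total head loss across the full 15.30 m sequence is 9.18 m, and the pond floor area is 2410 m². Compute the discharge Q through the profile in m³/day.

Flow is perpendicular to layering, so the layers act in series and the equivalent K is the thickness-weighted harmonic mean.
Total thickness L = 3.19 + 7.43 + 4.68 = 15.30 m.
Σ(b_i/K_i) = 3.19/1170 + 7.43/0.644 + 4.68/0.000142 = 32969 d.
K_eq = L / Σ(b_i/K_i) = 15.30 / 32969 = 0.0004641 m/day.
Q = K_eq · A · (Δh/L) = 0.0004641 × 2410 × (9.18/15.30) = 0.6710 m³/day.

0.671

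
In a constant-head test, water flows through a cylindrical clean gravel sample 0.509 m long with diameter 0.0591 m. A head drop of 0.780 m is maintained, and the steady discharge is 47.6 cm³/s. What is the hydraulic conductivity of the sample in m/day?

Cross-sectional area A = π·(d/2)² = π × (0.0591/2)² = 0.002743 m².
Convert discharge: 47.6 cm³/s = 4.760e-05 m³/s.
Darcy's law rearranged: K = Q·L / (A·Δh) = 4.760e-05 × 0.509 / (0.002743 × 0.780) = 0.01132 m/s = 978.3 m/day.

978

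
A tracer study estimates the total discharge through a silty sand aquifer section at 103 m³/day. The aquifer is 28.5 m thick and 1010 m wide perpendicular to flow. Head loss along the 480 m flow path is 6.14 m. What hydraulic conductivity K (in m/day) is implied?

0.280

Cross-sectional area A = 1010 × 28.5 = 28785 m².
Hydraulic gradient i = Δh / L = 6.14 / 480 = 0.01279.
From Q = K·A·i, K = Q / (A·i) = 103 / (28785 × 0.01279) = 0.2797 m/day.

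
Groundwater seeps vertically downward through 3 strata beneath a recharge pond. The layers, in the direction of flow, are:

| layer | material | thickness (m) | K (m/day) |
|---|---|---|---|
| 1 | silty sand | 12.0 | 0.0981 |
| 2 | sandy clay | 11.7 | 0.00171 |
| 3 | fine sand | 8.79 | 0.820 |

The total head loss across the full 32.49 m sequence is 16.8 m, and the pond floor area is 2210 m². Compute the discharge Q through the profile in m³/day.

5.32

Flow is perpendicular to layering, so the layers act in series and the equivalent K is the thickness-weighted harmonic mean.
Total thickness L = 12.0 + 11.7 + 8.79 = 32.49 m.
Σ(b_i/K_i) = 12.0/0.0981 + 11.7/0.00171 + 8.79/0.820 = 6975 d.
K_eq = L / Σ(b_i/K_i) = 32.49 / 6975 = 0.004658 m/day.
Q = K_eq · A · (Δh/L) = 0.004658 × 2210 × (16.8/32.49) = 5.323 m³/day.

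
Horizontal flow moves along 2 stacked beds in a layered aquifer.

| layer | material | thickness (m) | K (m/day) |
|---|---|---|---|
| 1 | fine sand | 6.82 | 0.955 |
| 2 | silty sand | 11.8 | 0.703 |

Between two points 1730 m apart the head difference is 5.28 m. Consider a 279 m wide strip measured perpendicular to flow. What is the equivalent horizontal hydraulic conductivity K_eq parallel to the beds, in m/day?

Flow is parallel to layering, so each bed carries its own Darcy discharge and the transmissivities add.
Σ(K_i·b_i) = 0.955×6.82 + 0.703×11.8 = 14.81 m²/day.
Total thickness b = 18.62 m, so K_eq = Σ(K_i·b_i)/b = 0.7953 m/day.

0.795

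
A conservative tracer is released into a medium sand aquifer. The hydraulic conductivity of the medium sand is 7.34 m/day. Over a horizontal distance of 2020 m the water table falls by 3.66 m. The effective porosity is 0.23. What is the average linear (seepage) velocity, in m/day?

Hydraulic gradient i = Δh / L = 3.66 / 2020 = 0.001812.
Darcy flux q = K · i = 7.340 × 0.001812 = 0.01330 m/day.
Seepage velocity v = q / n_e = 0.01330 / 0.23 = 0.05782 m/day.

0.0578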